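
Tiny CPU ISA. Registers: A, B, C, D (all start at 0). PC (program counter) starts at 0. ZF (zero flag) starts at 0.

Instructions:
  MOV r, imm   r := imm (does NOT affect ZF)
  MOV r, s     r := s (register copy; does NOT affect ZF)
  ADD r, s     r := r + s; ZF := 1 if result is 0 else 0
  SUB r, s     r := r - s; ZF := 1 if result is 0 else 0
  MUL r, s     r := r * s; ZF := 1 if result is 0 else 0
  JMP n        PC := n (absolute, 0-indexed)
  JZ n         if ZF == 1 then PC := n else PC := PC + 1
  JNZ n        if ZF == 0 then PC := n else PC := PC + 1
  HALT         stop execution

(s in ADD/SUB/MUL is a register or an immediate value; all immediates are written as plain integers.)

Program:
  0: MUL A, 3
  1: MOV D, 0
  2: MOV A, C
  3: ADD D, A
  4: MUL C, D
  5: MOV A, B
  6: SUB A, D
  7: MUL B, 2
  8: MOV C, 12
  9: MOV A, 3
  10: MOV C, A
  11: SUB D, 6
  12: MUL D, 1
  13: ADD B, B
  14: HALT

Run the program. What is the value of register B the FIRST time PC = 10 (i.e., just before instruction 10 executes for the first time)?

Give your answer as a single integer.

Step 1: PC=0 exec 'MUL A, 3'. After: A=0 B=0 C=0 D=0 ZF=1 PC=1
Step 2: PC=1 exec 'MOV D, 0'. After: A=0 B=0 C=0 D=0 ZF=1 PC=2
Step 3: PC=2 exec 'MOV A, C'. After: A=0 B=0 C=0 D=0 ZF=1 PC=3
Step 4: PC=3 exec 'ADD D, A'. After: A=0 B=0 C=0 D=0 ZF=1 PC=4
Step 5: PC=4 exec 'MUL C, D'. After: A=0 B=0 C=0 D=0 ZF=1 PC=5
Step 6: PC=5 exec 'MOV A, B'. After: A=0 B=0 C=0 D=0 ZF=1 PC=6
Step 7: PC=6 exec 'SUB A, D'. After: A=0 B=0 C=0 D=0 ZF=1 PC=7
Step 8: PC=7 exec 'MUL B, 2'. After: A=0 B=0 C=0 D=0 ZF=1 PC=8
Step 9: PC=8 exec 'MOV C, 12'. After: A=0 B=0 C=12 D=0 ZF=1 PC=9
Step 10: PC=9 exec 'MOV A, 3'. After: A=3 B=0 C=12 D=0 ZF=1 PC=10
First time PC=10: B=0

0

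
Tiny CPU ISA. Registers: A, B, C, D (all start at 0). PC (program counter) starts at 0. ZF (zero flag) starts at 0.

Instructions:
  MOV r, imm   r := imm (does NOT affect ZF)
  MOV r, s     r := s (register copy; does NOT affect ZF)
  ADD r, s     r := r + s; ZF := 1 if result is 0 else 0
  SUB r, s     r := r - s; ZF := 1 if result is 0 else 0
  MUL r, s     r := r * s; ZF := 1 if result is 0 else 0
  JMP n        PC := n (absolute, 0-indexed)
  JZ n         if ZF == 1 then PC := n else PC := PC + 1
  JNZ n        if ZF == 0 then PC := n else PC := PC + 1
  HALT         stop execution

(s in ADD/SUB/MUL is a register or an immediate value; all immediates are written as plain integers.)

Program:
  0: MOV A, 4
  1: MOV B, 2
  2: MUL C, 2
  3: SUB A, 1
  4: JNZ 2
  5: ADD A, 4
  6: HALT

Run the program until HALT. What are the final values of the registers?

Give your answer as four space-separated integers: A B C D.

Step 1: PC=0 exec 'MOV A, 4'. After: A=4 B=0 C=0 D=0 ZF=0 PC=1
Step 2: PC=1 exec 'MOV B, 2'. After: A=4 B=2 C=0 D=0 ZF=0 PC=2
Step 3: PC=2 exec 'MUL C, 2'. After: A=4 B=2 C=0 D=0 ZF=1 PC=3
Step 4: PC=3 exec 'SUB A, 1'. After: A=3 B=2 C=0 D=0 ZF=0 PC=4
Step 5: PC=4 exec 'JNZ 2'. After: A=3 B=2 C=0 D=0 ZF=0 PC=2
Step 6: PC=2 exec 'MUL C, 2'. After: A=3 B=2 C=0 D=0 ZF=1 PC=3
Step 7: PC=3 exec 'SUB A, 1'. After: A=2 B=2 C=0 D=0 ZF=0 PC=4
Step 8: PC=4 exec 'JNZ 2'. After: A=2 B=2 C=0 D=0 ZF=0 PC=2
Step 9: PC=2 exec 'MUL C, 2'. After: A=2 B=2 C=0 D=0 ZF=1 PC=3
Step 10: PC=3 exec 'SUB A, 1'. After: A=1 B=2 C=0 D=0 ZF=0 PC=4
Step 11: PC=4 exec 'JNZ 2'. After: A=1 B=2 C=0 D=0 ZF=0 PC=2
Step 12: PC=2 exec 'MUL C, 2'. After: A=1 B=2 C=0 D=0 ZF=1 PC=3
Step 13: PC=3 exec 'SUB A, 1'. After: A=0 B=2 C=0 D=0 ZF=1 PC=4
Step 14: PC=4 exec 'JNZ 2'. After: A=0 B=2 C=0 D=0 ZF=1 PC=5
Step 15: PC=5 exec 'ADD A, 4'. After: A=4 B=2 C=0 D=0 ZF=0 PC=6
Step 16: PC=6 exec 'HALT'. After: A=4 B=2 C=0 D=0 ZF=0 PC=6 HALTED

Answer: 4 2 0 0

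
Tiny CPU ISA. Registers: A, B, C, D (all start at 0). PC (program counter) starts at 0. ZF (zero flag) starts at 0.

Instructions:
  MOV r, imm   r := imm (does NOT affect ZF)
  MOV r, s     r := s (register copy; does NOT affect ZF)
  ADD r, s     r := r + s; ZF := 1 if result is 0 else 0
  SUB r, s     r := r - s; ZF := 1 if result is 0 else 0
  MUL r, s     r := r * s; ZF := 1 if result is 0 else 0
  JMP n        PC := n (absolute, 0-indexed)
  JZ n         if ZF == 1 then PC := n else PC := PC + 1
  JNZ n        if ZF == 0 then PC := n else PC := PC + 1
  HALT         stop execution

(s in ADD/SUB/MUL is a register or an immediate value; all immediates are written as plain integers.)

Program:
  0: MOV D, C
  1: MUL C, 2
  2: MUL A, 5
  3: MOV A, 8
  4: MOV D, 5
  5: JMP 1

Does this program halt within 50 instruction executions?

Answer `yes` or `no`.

Step 1: PC=0 exec 'MOV D, C'. After: A=0 B=0 C=0 D=0 ZF=0 PC=1
Step 2: PC=1 exec 'MUL C, 2'. After: A=0 B=0 C=0 D=0 ZF=1 PC=2
Step 3: PC=2 exec 'MUL A, 5'. After: A=0 B=0 C=0 D=0 ZF=1 PC=3
Step 4: PC=3 exec 'MOV A, 8'. After: A=8 B=0 C=0 D=0 ZF=1 PC=4
Step 5: PC=4 exec 'MOV D, 5'. After: A=8 B=0 C=0 D=5 ZF=1 PC=5
Step 6: PC=5 exec 'JMP 1'. After: A=8 B=0 C=0 D=5 ZF=1 PC=1
Step 7: PC=1 exec 'MUL C, 2'. After: A=8 B=0 C=0 D=5 ZF=1 PC=2
Step 8: PC=2 exec 'MUL A, 5'. After: A=40 B=0 C=0 D=5 ZF=0 PC=3
Step 9: PC=3 exec 'MOV A, 8'. After: A=8 B=0 C=0 D=5 ZF=0 PC=4
Step 10: PC=4 exec 'MOV D, 5'. After: A=8 B=0 C=0 D=5 ZF=0 PC=5
Step 11: PC=5 exec 'JMP 1'. After: A=8 B=0 C=0 D=5 ZF=0 PC=1
Step 12: PC=1 exec 'MUL C, 2'. After: A=8 B=0 C=0 D=5 ZF=1 PC=2
State after step 12 equals state after step 7: the program is in a cycle of length 5 and will never halt.

Answer: no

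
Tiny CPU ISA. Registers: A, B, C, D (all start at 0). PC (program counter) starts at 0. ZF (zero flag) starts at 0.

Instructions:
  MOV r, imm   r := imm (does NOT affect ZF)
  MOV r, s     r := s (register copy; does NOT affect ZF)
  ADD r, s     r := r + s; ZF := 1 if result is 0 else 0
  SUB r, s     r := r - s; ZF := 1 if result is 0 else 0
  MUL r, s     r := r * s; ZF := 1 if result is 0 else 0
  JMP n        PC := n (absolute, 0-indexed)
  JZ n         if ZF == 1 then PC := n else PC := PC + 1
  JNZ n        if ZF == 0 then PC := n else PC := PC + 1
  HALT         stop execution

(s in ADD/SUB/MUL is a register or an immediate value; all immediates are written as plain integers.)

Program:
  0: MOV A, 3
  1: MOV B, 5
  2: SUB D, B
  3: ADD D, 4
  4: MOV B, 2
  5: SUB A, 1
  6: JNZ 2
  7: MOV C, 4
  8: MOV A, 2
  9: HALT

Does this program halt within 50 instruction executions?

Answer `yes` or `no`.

Answer: yes

Derivation:
Step 1: PC=0 exec 'MOV A, 3'. After: A=3 B=0 C=0 D=0 ZF=0 PC=1
Step 2: PC=1 exec 'MOV B, 5'. After: A=3 B=5 C=0 D=0 ZF=0 PC=2
Step 3: PC=2 exec 'SUB D, B'. After: A=3 B=5 C=0 D=-5 ZF=0 PC=3
Step 4: PC=3 exec 'ADD D, 4'. After: A=3 B=5 C=0 D=-1 ZF=0 PC=4
Step 5: PC=4 exec 'MOV B, 2'. After: A=3 B=2 C=0 D=-1 ZF=0 PC=5
Step 6: PC=5 exec 'SUB A, 1'. After: A=2 B=2 C=0 D=-1 ZF=0 PC=6
Step 7: PC=6 exec 'JNZ 2'. After: A=2 B=2 C=0 D=-1 ZF=0 PC=2
Step 8: PC=2 exec 'SUB D, B'. After: A=2 B=2 C=0 D=-3 ZF=0 PC=3
Step 9: PC=3 exec 'ADD D, 4'. After: A=2 B=2 C=0 D=1 ZF=0 PC=4
Step 10: PC=4 exec 'MOV B, 2'. After: A=2 B=2 C=0 D=1 ZF=0 PC=5
Step 11: PC=5 exec 'SUB A, 1'. After: A=1 B=2 C=0 D=1 ZF=0 PC=6
Step 12: PC=6 exec 'JNZ 2'. After: A=1 B=2 C=0 D=1 ZF=0 PC=2
Step 13: PC=2 exec 'SUB D, B'. After: A=1 B=2 C=0 D=-1 ZF=0 PC=3
Step 14: PC=3 exec 'ADD D, 4'. After: A=1 B=2 C=0 D=3 ZF=0 PC=4
Step 15: PC=4 exec 'MOV B, 2'. After: A=1 B=2 C=0 D=3 ZF=0 PC=5
Step 16: PC=5 exec 'SUB A, 1'. After: A=0 B=2 C=0 D=3 ZF=1 PC=6
Step 17: PC=6 exec 'JNZ 2'. After: A=0 B=2 C=0 D=3 ZF=1 PC=7
Step 18: PC=7 exec 'MOV C, 4'. After: A=0 B=2 C=4 D=3 ZF=1 PC=8
Step 19: PC=8 exec 'MOV A, 2'. After: A=2 B=2 C=4 D=3 ZF=1 PC=9
Step 20: PC=9 exec 'HALT'. After: A=2 B=2 C=4 D=3 ZF=1 PC=9 HALTED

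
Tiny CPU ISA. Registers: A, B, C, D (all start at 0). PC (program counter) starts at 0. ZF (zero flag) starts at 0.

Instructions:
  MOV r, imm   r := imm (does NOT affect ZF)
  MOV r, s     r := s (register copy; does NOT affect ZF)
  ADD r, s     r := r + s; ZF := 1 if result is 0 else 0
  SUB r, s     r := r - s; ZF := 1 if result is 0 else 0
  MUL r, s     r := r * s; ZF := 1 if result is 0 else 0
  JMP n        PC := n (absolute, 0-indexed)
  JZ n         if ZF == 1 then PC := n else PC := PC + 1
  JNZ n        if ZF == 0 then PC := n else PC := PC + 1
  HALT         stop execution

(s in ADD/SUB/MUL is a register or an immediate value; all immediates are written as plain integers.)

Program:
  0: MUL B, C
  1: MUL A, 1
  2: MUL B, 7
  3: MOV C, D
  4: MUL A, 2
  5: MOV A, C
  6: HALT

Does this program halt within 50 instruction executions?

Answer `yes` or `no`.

Step 1: PC=0 exec 'MUL B, C'. After: A=0 B=0 C=0 D=0 ZF=1 PC=1
Step 2: PC=1 exec 'MUL A, 1'. After: A=0 B=0 C=0 D=0 ZF=1 PC=2
Step 3: PC=2 exec 'MUL B, 7'. After: A=0 B=0 C=0 D=0 ZF=1 PC=3
Step 4: PC=3 exec 'MOV C, D'. After: A=0 B=0 C=0 D=0 ZF=1 PC=4
Step 5: PC=4 exec 'MUL A, 2'. After: A=0 B=0 C=0 D=0 ZF=1 PC=5
Step 6: PC=5 exec 'MOV A, C'. After: A=0 B=0 C=0 D=0 ZF=1 PC=6
Step 7: PC=6 exec 'HALT'. After: A=0 B=0 C=0 D=0 ZF=1 PC=6 HALTED

Answer: yes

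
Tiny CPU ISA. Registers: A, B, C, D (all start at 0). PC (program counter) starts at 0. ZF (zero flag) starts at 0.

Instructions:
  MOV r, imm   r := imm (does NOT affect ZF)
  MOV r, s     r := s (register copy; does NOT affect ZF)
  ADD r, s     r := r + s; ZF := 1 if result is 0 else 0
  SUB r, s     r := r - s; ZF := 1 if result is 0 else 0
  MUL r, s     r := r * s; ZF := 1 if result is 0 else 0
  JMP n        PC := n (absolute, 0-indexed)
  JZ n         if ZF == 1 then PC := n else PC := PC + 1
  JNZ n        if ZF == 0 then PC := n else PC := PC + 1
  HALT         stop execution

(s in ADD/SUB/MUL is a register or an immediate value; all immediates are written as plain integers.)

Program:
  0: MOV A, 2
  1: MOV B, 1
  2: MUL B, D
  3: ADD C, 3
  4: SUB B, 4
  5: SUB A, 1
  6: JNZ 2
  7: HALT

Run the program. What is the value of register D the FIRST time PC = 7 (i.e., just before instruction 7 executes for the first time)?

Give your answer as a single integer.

Step 1: PC=0 exec 'MOV A, 2'. After: A=2 B=0 C=0 D=0 ZF=0 PC=1
Step 2: PC=1 exec 'MOV B, 1'. After: A=2 B=1 C=0 D=0 ZF=0 PC=2
Step 3: PC=2 exec 'MUL B, D'. After: A=2 B=0 C=0 D=0 ZF=1 PC=3
Step 4: PC=3 exec 'ADD C, 3'. After: A=2 B=0 C=3 D=0 ZF=0 PC=4
Step 5: PC=4 exec 'SUB B, 4'. After: A=2 B=-4 C=3 D=0 ZF=0 PC=5
Step 6: PC=5 exec 'SUB A, 1'. After: A=1 B=-4 C=3 D=0 ZF=0 PC=6
Step 7: PC=6 exec 'JNZ 2'. After: A=1 B=-4 C=3 D=0 ZF=0 PC=2
Step 8: PC=2 exec 'MUL B, D'. After: A=1 B=0 C=3 D=0 ZF=1 PC=3
Step 9: PC=3 exec 'ADD C, 3'. After: A=1 B=0 C=6 D=0 ZF=0 PC=4
Step 10: PC=4 exec 'SUB B, 4'. After: A=1 B=-4 C=6 D=0 ZF=0 PC=5
Step 11: PC=5 exec 'SUB A, 1'. After: A=0 B=-4 C=6 D=0 ZF=1 PC=6
Step 12: PC=6 exec 'JNZ 2'. After: A=0 B=-4 C=6 D=0 ZF=1 PC=7
First time PC=7: D=0

0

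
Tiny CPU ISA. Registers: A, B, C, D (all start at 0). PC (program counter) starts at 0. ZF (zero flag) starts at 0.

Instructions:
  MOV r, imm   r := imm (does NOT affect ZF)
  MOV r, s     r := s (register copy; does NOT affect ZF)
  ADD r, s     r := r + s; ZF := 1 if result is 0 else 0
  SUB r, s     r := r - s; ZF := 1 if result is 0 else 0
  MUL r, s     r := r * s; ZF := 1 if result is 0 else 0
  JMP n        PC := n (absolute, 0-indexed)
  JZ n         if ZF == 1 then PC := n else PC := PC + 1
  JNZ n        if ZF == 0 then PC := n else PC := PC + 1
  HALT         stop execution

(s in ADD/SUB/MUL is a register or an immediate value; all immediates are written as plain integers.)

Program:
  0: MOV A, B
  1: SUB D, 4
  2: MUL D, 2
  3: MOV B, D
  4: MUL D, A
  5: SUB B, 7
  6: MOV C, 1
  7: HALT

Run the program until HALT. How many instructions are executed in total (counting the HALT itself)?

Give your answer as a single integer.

Step 1: PC=0 exec 'MOV A, B'. After: A=0 B=0 C=0 D=0 ZF=0 PC=1
Step 2: PC=1 exec 'SUB D, 4'. After: A=0 B=0 C=0 D=-4 ZF=0 PC=2
Step 3: PC=2 exec 'MUL D, 2'. After: A=0 B=0 C=0 D=-8 ZF=0 PC=3
Step 4: PC=3 exec 'MOV B, D'. After: A=0 B=-8 C=0 D=-8 ZF=0 PC=4
Step 5: PC=4 exec 'MUL D, A'. After: A=0 B=-8 C=0 D=0 ZF=1 PC=5
Step 6: PC=5 exec 'SUB B, 7'. After: A=0 B=-15 C=0 D=0 ZF=0 PC=6
Step 7: PC=6 exec 'MOV C, 1'. After: A=0 B=-15 C=1 D=0 ZF=0 PC=7
Step 8: PC=7 exec 'HALT'. After: A=0 B=-15 C=1 D=0 ZF=0 PC=7 HALTED
Total instructions executed: 8

Answer: 8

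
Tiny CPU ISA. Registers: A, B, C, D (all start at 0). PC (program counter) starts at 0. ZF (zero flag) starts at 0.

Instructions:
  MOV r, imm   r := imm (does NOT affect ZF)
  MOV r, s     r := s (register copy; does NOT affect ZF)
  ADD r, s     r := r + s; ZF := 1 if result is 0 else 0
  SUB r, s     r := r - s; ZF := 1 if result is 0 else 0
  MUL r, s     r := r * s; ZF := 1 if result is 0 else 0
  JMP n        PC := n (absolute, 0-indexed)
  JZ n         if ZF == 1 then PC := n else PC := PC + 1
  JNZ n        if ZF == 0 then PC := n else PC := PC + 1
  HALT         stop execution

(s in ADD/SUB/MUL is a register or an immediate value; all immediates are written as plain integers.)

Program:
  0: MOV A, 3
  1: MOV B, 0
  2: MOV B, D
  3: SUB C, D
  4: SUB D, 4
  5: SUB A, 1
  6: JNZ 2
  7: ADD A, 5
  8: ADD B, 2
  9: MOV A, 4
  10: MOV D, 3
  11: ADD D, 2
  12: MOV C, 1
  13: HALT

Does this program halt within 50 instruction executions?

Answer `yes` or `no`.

Answer: yes

Derivation:
Step 1: PC=0 exec 'MOV A, 3'. After: A=3 B=0 C=0 D=0 ZF=0 PC=1
Step 2: PC=1 exec 'MOV B, 0'. After: A=3 B=0 C=0 D=0 ZF=0 PC=2
Step 3: PC=2 exec 'MOV B, D'. After: A=3 B=0 C=0 D=0 ZF=0 PC=3
Step 4: PC=3 exec 'SUB C, D'. After: A=3 B=0 C=0 D=0 ZF=1 PC=4
Step 5: PC=4 exec 'SUB D, 4'. After: A=3 B=0 C=0 D=-4 ZF=0 PC=5
Step 6: PC=5 exec 'SUB A, 1'. After: A=2 B=0 C=0 D=-4 ZF=0 PC=6
Step 7: PC=6 exec 'JNZ 2'. After: A=2 B=0 C=0 D=-4 ZF=0 PC=2
Step 8: PC=2 exec 'MOV B, D'. After: A=2 B=-4 C=0 D=-4 ZF=0 PC=3
Step 9: PC=3 exec 'SUB C, D'. After: A=2 B=-4 C=4 D=-4 ZF=0 PC=4
Step 10: PC=4 exec 'SUB D, 4'. After: A=2 B=-4 C=4 D=-8 ZF=0 PC=5
Step 11: PC=5 exec 'SUB A, 1'. After: A=1 B=-4 C=4 D=-8 ZF=0 PC=6
Step 12: PC=6 exec 'JNZ 2'. After: A=1 B=-4 C=4 D=-8 ZF=0 PC=2
Step 13: PC=2 exec 'MOV B, D'. After: A=1 B=-8 C=4 D=-8 ZF=0 PC=3
Step 14: PC=3 exec 'SUB C, D'. After: A=1 B=-8 C=12 D=-8 ZF=0 PC=4
Step 15: PC=4 exec 'SUB D, 4'. After: A=1 B=-8 C=12 D=-12 ZF=0 PC=5
Step 16: PC=5 exec 'SUB A, 1'. After: A=0 B=-8 C=12 D=-12 ZF=1 PC=6
Step 17: PC=6 exec 'JNZ 2'. After: A=0 B=-8 C=12 D=-12 ZF=1 PC=7
Step 18: PC=7 exec 'ADD A, 5'. After: A=5 B=-8 C=12 D=-12 ZF=0 PC=8
Step 19: PC=8 exec 'ADD B, 2'. After: A=5 B=-6 C=12 D=-12 ZF=0 PC=9
Step 20: PC=9 exec 'MOV A, 4'. After: A=4 B=-6 C=12 D=-12 ZF=0 PC=10
Step 21: PC=10 exec 'MOV D, 3'. After: A=4 B=-6 C=12 D=3 ZF=0 PC=11
Step 22: PC=11 exec 'ADD D, 2'. After: A=4 B=-6 C=12 D=5 ZF=0 PC=12
Step 23: PC=12 exec 'MOV C, 1'. After: A=4 B=-6 C=1 D=5 ZF=0 PC=13
Step 24: PC=13 exec 'HALT'. After: A=4 B=-6 C=1 D=5 ZF=0 PC=13 HALTED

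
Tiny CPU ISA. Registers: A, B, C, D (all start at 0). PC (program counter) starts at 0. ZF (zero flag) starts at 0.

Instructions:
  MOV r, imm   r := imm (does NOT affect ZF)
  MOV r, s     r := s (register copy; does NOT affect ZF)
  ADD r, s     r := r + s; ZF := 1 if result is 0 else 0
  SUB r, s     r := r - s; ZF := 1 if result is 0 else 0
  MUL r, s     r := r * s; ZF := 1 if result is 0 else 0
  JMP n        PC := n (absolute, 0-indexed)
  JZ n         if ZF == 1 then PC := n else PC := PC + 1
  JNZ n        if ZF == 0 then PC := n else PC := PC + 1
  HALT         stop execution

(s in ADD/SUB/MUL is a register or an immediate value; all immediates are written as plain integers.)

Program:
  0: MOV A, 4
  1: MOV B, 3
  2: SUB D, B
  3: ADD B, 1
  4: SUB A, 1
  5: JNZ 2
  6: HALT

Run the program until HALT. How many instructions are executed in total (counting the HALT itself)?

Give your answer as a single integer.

Answer: 19

Derivation:
Step 1: PC=0 exec 'MOV A, 4'. After: A=4 B=0 C=0 D=0 ZF=0 PC=1
Step 2: PC=1 exec 'MOV B, 3'. After: A=4 B=3 C=0 D=0 ZF=0 PC=2
Step 3: PC=2 exec 'SUB D, B'. After: A=4 B=3 C=0 D=-3 ZF=0 PC=3
Step 4: PC=3 exec 'ADD B, 1'. After: A=4 B=4 C=0 D=-3 ZF=0 PC=4
Step 5: PC=4 exec 'SUB A, 1'. After: A=3 B=4 C=0 D=-3 ZF=0 PC=5
Step 6: PC=5 exec 'JNZ 2'. After: A=3 B=4 C=0 D=-3 ZF=0 PC=2
Step 7: PC=2 exec 'SUB D, B'. After: A=3 B=4 C=0 D=-7 ZF=0 PC=3
Step 8: PC=3 exec 'ADD B, 1'. After: A=3 B=5 C=0 D=-7 ZF=0 PC=4
Step 9: PC=4 exec 'SUB A, 1'. After: A=2 B=5 C=0 D=-7 ZF=0 PC=5
Step 10: PC=5 exec 'JNZ 2'. After: A=2 B=5 C=0 D=-7 ZF=0 PC=2
Step 11: PC=2 exec 'SUB D, B'. After: A=2 B=5 C=0 D=-12 ZF=0 PC=3
Step 12: PC=3 exec 'ADD B, 1'. After: A=2 B=6 C=0 D=-12 ZF=0 PC=4
Step 13: PC=4 exec 'SUB A, 1'. After: A=1 B=6 C=0 D=-12 ZF=0 PC=5
Step 14: PC=5 exec 'JNZ 2'. After: A=1 B=6 C=0 D=-12 ZF=0 PC=2
Step 15: PC=2 exec 'SUB D, B'. After: A=1 B=6 C=0 D=-18 ZF=0 PC=3
Step 16: PC=3 exec 'ADD B, 1'. After: A=1 B=7 C=0 D=-18 ZF=0 PC=4
Step 17: PC=4 exec 'SUB A, 1'. After: A=0 B=7 C=0 D=-18 ZF=1 PC=5
Step 18: PC=5 exec 'JNZ 2'. After: A=0 B=7 C=0 D=-18 ZF=1 PC=6
Step 19: PC=6 exec 'HALT'. After: A=0 B=7 C=0 D=-18 ZF=1 PC=6 HALTED
Total instructions executed: 19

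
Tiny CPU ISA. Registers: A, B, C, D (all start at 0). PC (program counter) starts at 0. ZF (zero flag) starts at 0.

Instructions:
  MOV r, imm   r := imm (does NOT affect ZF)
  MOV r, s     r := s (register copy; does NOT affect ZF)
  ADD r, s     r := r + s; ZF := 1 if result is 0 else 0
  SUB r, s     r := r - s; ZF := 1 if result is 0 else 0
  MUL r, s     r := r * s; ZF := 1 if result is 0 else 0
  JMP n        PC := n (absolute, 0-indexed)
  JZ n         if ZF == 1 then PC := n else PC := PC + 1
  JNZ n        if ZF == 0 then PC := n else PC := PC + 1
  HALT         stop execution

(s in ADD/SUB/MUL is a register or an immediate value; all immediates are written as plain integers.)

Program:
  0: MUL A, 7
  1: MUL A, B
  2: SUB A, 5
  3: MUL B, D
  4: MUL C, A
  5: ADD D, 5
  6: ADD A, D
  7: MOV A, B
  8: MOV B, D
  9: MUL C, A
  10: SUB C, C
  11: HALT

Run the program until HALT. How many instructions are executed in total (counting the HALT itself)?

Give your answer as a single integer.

Answer: 12

Derivation:
Step 1: PC=0 exec 'MUL A, 7'. After: A=0 B=0 C=0 D=0 ZF=1 PC=1
Step 2: PC=1 exec 'MUL A, B'. After: A=0 B=0 C=0 D=0 ZF=1 PC=2
Step 3: PC=2 exec 'SUB A, 5'. After: A=-5 B=0 C=0 D=0 ZF=0 PC=3
Step 4: PC=3 exec 'MUL B, D'. After: A=-5 B=0 C=0 D=0 ZF=1 PC=4
Step 5: PC=4 exec 'MUL C, A'. After: A=-5 B=0 C=0 D=0 ZF=1 PC=5
Step 6: PC=5 exec 'ADD D, 5'. After: A=-5 B=0 C=0 D=5 ZF=0 PC=6
Step 7: PC=6 exec 'ADD A, D'. After: A=0 B=0 C=0 D=5 ZF=1 PC=7
Step 8: PC=7 exec 'MOV A, B'. After: A=0 B=0 C=0 D=5 ZF=1 PC=8
Step 9: PC=8 exec 'MOV B, D'. After: A=0 B=5 C=0 D=5 ZF=1 PC=9
Step 10: PC=9 exec 'MUL C, A'. After: A=0 B=5 C=0 D=5 ZF=1 PC=10
Step 11: PC=10 exec 'SUB C, C'. After: A=0 B=5 C=0 D=5 ZF=1 PC=11
Step 12: PC=11 exec 'HALT'. After: A=0 B=5 C=0 D=5 ZF=1 PC=11 HALTED
Total instructions executed: 12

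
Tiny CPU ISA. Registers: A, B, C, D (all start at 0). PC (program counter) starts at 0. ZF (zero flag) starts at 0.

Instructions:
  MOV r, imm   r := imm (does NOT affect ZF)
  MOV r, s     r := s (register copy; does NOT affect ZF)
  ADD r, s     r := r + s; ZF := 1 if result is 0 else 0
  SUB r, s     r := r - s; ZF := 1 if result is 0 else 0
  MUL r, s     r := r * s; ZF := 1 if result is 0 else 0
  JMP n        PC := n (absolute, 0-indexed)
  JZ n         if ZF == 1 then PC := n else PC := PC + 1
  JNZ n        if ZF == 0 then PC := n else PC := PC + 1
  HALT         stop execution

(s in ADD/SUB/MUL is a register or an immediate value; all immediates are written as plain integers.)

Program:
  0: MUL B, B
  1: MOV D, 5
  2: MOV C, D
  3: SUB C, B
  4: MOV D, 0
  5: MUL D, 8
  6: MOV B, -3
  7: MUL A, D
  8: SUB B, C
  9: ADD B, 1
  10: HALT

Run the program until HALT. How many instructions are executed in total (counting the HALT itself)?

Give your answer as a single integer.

Step 1: PC=0 exec 'MUL B, B'. After: A=0 B=0 C=0 D=0 ZF=1 PC=1
Step 2: PC=1 exec 'MOV D, 5'. After: A=0 B=0 C=0 D=5 ZF=1 PC=2
Step 3: PC=2 exec 'MOV C, D'. After: A=0 B=0 C=5 D=5 ZF=1 PC=3
Step 4: PC=3 exec 'SUB C, B'. After: A=0 B=0 C=5 D=5 ZF=0 PC=4
Step 5: PC=4 exec 'MOV D, 0'. After: A=0 B=0 C=5 D=0 ZF=0 PC=5
Step 6: PC=5 exec 'MUL D, 8'. After: A=0 B=0 C=5 D=0 ZF=1 PC=6
Step 7: PC=6 exec 'MOV B, -3'. After: A=0 B=-3 C=5 D=0 ZF=1 PC=7
Step 8: PC=7 exec 'MUL A, D'. After: A=0 B=-3 C=5 D=0 ZF=1 PC=8
Step 9: PC=8 exec 'SUB B, C'. After: A=0 B=-8 C=5 D=0 ZF=0 PC=9
Step 10: PC=9 exec 'ADD B, 1'. After: A=0 B=-7 C=5 D=0 ZF=0 PC=10
Step 11: PC=10 exec 'HALT'. After: A=0 B=-7 C=5 D=0 ZF=0 PC=10 HALTED
Total instructions executed: 11

Answer: 11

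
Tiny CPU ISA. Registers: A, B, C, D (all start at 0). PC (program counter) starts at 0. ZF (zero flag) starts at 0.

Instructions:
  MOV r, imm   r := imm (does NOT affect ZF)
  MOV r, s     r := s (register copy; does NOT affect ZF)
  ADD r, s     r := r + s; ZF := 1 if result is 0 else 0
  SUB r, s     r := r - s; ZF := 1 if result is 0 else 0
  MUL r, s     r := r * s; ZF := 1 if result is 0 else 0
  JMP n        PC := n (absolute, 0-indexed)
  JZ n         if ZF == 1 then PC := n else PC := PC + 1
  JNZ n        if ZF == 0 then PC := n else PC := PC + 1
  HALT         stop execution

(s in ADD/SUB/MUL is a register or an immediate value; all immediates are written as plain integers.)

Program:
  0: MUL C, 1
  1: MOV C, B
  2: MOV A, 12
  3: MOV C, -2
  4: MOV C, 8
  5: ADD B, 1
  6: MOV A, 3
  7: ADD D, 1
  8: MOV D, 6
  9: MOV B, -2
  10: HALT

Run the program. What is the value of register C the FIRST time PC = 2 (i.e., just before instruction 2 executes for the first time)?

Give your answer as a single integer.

Step 1: PC=0 exec 'MUL C, 1'. After: A=0 B=0 C=0 D=0 ZF=1 PC=1
Step 2: PC=1 exec 'MOV C, B'. After: A=0 B=0 C=0 D=0 ZF=1 PC=2
First time PC=2: C=0

0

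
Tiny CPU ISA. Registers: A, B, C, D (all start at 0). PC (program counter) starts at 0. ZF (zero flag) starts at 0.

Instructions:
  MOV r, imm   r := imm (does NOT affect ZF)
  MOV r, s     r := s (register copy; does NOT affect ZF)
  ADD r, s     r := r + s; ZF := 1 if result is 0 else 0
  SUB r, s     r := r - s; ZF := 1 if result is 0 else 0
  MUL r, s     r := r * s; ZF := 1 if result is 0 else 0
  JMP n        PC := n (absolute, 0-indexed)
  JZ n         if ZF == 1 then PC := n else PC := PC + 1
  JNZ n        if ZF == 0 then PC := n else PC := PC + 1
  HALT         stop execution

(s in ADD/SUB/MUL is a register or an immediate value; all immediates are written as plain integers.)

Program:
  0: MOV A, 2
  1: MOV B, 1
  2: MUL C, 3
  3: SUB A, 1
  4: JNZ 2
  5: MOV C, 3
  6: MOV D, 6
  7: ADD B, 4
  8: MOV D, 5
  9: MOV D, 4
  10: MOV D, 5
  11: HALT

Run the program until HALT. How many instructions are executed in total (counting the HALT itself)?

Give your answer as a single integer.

Answer: 15

Derivation:
Step 1: PC=0 exec 'MOV A, 2'. After: A=2 B=0 C=0 D=0 ZF=0 PC=1
Step 2: PC=1 exec 'MOV B, 1'. After: A=2 B=1 C=0 D=0 ZF=0 PC=2
Step 3: PC=2 exec 'MUL C, 3'. After: A=2 B=1 C=0 D=0 ZF=1 PC=3
Step 4: PC=3 exec 'SUB A, 1'. After: A=1 B=1 C=0 D=0 ZF=0 PC=4
Step 5: PC=4 exec 'JNZ 2'. After: A=1 B=1 C=0 D=0 ZF=0 PC=2
Step 6: PC=2 exec 'MUL C, 3'. After: A=1 B=1 C=0 D=0 ZF=1 PC=3
Step 7: PC=3 exec 'SUB A, 1'. After: A=0 B=1 C=0 D=0 ZF=1 PC=4
Step 8: PC=4 exec 'JNZ 2'. After: A=0 B=1 C=0 D=0 ZF=1 PC=5
Step 9: PC=5 exec 'MOV C, 3'. After: A=0 B=1 C=3 D=0 ZF=1 PC=6
Step 10: PC=6 exec 'MOV D, 6'. After: A=0 B=1 C=3 D=6 ZF=1 PC=7
Step 11: PC=7 exec 'ADD B, 4'. After: A=0 B=5 C=3 D=6 ZF=0 PC=8
Step 12: PC=8 exec 'MOV D, 5'. After: A=0 B=5 C=3 D=5 ZF=0 PC=9
Step 13: PC=9 exec 'MOV D, 4'. After: A=0 B=5 C=3 D=4 ZF=0 PC=10
Step 14: PC=10 exec 'MOV D, 5'. After: A=0 B=5 C=3 D=5 ZF=0 PC=11
Step 15: PC=11 exec 'HALT'. After: A=0 B=5 C=3 D=5 ZF=0 PC=11 HALTED
Total instructions executed: 15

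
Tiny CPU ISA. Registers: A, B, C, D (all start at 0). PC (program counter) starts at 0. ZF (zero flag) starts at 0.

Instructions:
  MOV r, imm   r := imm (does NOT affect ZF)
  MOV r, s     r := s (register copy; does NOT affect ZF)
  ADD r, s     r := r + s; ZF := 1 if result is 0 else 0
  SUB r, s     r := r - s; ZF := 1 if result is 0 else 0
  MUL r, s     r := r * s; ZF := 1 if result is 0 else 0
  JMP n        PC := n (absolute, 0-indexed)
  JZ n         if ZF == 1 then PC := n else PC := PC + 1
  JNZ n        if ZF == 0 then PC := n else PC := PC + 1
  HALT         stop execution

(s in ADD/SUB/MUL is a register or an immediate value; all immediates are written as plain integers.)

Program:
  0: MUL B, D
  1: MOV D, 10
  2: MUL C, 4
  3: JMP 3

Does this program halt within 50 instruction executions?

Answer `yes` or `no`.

Step 1: PC=0 exec 'MUL B, D'. After: A=0 B=0 C=0 D=0 ZF=1 PC=1
Step 2: PC=1 exec 'MOV D, 10'. After: A=0 B=0 C=0 D=10 ZF=1 PC=2
Step 3: PC=2 exec 'MUL C, 4'. After: A=0 B=0 C=0 D=10 ZF=1 PC=3
Step 4: PC=3 exec 'JMP 3'. After: A=0 B=0 C=0 D=10 ZF=1 PC=3
State after step 4 equals state after step 3: the program is in a cycle of length 1 and will never halt.

Answer: no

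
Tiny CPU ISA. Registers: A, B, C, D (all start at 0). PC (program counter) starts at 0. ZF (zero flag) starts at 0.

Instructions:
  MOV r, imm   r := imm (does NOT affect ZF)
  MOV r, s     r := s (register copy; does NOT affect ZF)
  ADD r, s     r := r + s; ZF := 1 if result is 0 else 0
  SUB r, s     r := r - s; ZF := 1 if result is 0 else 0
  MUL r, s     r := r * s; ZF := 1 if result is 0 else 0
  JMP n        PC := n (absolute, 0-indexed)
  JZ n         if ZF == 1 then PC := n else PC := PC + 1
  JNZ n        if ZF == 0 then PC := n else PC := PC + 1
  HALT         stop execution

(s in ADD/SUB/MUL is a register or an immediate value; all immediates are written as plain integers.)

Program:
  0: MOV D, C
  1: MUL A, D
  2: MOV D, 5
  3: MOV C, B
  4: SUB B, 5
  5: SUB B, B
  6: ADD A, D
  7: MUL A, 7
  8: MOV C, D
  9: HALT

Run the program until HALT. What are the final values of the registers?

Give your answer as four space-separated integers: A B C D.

Answer: 35 0 5 5

Derivation:
Step 1: PC=0 exec 'MOV D, C'. After: A=0 B=0 C=0 D=0 ZF=0 PC=1
Step 2: PC=1 exec 'MUL A, D'. After: A=0 B=0 C=0 D=0 ZF=1 PC=2
Step 3: PC=2 exec 'MOV D, 5'. After: A=0 B=0 C=0 D=5 ZF=1 PC=3
Step 4: PC=3 exec 'MOV C, B'. After: A=0 B=0 C=0 D=5 ZF=1 PC=4
Step 5: PC=4 exec 'SUB B, 5'. After: A=0 B=-5 C=0 D=5 ZF=0 PC=5
Step 6: PC=5 exec 'SUB B, B'. After: A=0 B=0 C=0 D=5 ZF=1 PC=6
Step 7: PC=6 exec 'ADD A, D'. After: A=5 B=0 C=0 D=5 ZF=0 PC=7
Step 8: PC=7 exec 'MUL A, 7'. After: A=35 B=0 C=0 D=5 ZF=0 PC=8
Step 9: PC=8 exec 'MOV C, D'. After: A=35 B=0 C=5 D=5 ZF=0 PC=9
Step 10: PC=9 exec 'HALT'. After: A=35 B=0 C=5 D=5 ZF=0 PC=9 HALTED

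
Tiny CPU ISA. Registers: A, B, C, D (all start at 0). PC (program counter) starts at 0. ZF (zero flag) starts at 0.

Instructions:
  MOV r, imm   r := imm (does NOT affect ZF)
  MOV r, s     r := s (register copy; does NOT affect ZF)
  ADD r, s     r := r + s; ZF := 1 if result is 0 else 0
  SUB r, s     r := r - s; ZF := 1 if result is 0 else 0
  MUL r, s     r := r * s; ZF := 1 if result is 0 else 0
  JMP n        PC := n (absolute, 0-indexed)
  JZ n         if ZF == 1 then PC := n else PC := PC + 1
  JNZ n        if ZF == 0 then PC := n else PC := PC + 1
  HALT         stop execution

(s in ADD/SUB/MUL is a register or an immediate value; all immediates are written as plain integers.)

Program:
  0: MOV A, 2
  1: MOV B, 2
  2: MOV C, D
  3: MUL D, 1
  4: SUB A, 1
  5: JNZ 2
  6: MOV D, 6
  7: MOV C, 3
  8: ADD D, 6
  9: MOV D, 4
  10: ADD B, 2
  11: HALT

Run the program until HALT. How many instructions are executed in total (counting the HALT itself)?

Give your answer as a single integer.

Answer: 16

Derivation:
Step 1: PC=0 exec 'MOV A, 2'. After: A=2 B=0 C=0 D=0 ZF=0 PC=1
Step 2: PC=1 exec 'MOV B, 2'. After: A=2 B=2 C=0 D=0 ZF=0 PC=2
Step 3: PC=2 exec 'MOV C, D'. After: A=2 B=2 C=0 D=0 ZF=0 PC=3
Step 4: PC=3 exec 'MUL D, 1'. After: A=2 B=2 C=0 D=0 ZF=1 PC=4
Step 5: PC=4 exec 'SUB A, 1'. After: A=1 B=2 C=0 D=0 ZF=0 PC=5
Step 6: PC=5 exec 'JNZ 2'. After: A=1 B=2 C=0 D=0 ZF=0 PC=2
Step 7: PC=2 exec 'MOV C, D'. After: A=1 B=2 C=0 D=0 ZF=0 PC=3
Step 8: PC=3 exec 'MUL D, 1'. After: A=1 B=2 C=0 D=0 ZF=1 PC=4
Step 9: PC=4 exec 'SUB A, 1'. After: A=0 B=2 C=0 D=0 ZF=1 PC=5
Step 10: PC=5 exec 'JNZ 2'. After: A=0 B=2 C=0 D=0 ZF=1 PC=6
Step 11: PC=6 exec 'MOV D, 6'. After: A=0 B=2 C=0 D=6 ZF=1 PC=7
Step 12: PC=7 exec 'MOV C, 3'. After: A=0 B=2 C=3 D=6 ZF=1 PC=8
Step 13: PC=8 exec 'ADD D, 6'. After: A=0 B=2 C=3 D=12 ZF=0 PC=9
Step 14: PC=9 exec 'MOV D, 4'. After: A=0 B=2 C=3 D=4 ZF=0 PC=10
Step 15: PC=10 exec 'ADD B, 2'. After: A=0 B=4 C=3 D=4 ZF=0 PC=11
Step 16: PC=11 exec 'HALT'. After: A=0 B=4 C=3 D=4 ZF=0 PC=11 HALTED
Total instructions executed: 16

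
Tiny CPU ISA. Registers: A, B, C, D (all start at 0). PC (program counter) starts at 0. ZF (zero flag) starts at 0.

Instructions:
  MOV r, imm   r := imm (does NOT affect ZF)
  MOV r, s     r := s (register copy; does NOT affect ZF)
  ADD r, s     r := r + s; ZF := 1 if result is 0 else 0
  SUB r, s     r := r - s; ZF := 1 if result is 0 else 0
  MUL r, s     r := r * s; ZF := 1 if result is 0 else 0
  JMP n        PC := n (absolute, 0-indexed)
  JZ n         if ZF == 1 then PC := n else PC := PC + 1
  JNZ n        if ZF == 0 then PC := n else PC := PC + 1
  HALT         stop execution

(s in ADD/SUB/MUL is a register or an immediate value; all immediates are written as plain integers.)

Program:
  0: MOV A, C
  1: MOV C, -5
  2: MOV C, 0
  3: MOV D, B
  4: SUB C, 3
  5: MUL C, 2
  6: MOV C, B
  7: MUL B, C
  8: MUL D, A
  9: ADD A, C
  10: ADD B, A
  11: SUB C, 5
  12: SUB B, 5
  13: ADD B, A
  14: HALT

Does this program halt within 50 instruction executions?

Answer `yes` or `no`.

Answer: yes

Derivation:
Step 1: PC=0 exec 'MOV A, C'. After: A=0 B=0 C=0 D=0 ZF=0 PC=1
Step 2: PC=1 exec 'MOV C, -5'. After: A=0 B=0 C=-5 D=0 ZF=0 PC=2
Step 3: PC=2 exec 'MOV C, 0'. After: A=0 B=0 C=0 D=0 ZF=0 PC=3
Step 4: PC=3 exec 'MOV D, B'. After: A=0 B=0 C=0 D=0 ZF=0 PC=4
Step 5: PC=4 exec 'SUB C, 3'. After: A=0 B=0 C=-3 D=0 ZF=0 PC=5
Step 6: PC=5 exec 'MUL C, 2'. After: A=0 B=0 C=-6 D=0 ZF=0 PC=6
Step 7: PC=6 exec 'MOV C, B'. After: A=0 B=0 C=0 D=0 ZF=0 PC=7
Step 8: PC=7 exec 'MUL B, C'. After: A=0 B=0 C=0 D=0 ZF=1 PC=8
Step 9: PC=8 exec 'MUL D, A'. After: A=0 B=0 C=0 D=0 ZF=1 PC=9
Step 10: PC=9 exec 'ADD A, C'. After: A=0 B=0 C=0 D=0 ZF=1 PC=10
Step 11: PC=10 exec 'ADD B, A'. After: A=0 B=0 C=0 D=0 ZF=1 PC=11
Step 12: PC=11 exec 'SUB C, 5'. After: A=0 B=0 C=-5 D=0 ZF=0 PC=12
Step 13: PC=12 exec 'SUB B, 5'. After: A=0 B=-5 C=-5 D=0 ZF=0 PC=13
Step 14: PC=13 exec 'ADD B, A'. After: A=0 B=-5 C=-5 D=0 ZF=0 PC=14
Step 15: PC=14 exec 'HALT'. After: A=0 B=-5 C=-5 D=0 ZF=0 PC=14 HALTED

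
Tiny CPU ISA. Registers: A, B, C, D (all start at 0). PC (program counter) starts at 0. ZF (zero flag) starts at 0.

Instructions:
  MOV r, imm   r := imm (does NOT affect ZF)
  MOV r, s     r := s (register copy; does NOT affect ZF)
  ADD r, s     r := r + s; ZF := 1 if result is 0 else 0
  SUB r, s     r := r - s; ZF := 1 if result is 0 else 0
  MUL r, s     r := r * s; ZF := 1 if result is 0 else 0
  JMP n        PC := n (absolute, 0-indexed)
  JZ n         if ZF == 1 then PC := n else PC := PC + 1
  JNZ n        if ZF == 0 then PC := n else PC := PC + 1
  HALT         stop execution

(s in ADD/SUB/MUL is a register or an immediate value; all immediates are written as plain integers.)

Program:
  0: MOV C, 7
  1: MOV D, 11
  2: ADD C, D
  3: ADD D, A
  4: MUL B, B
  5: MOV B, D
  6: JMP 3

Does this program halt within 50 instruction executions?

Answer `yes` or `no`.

Step 1: PC=0 exec 'MOV C, 7'. After: A=0 B=0 C=7 D=0 ZF=0 PC=1
Step 2: PC=1 exec 'MOV D, 11'. After: A=0 B=0 C=7 D=11 ZF=0 PC=2
Step 3: PC=2 exec 'ADD C, D'. After: A=0 B=0 C=18 D=11 ZF=0 PC=3
Step 4: PC=3 exec 'ADD D, A'. After: A=0 B=0 C=18 D=11 ZF=0 PC=4
Step 5: PC=4 exec 'MUL B, B'. After: A=0 B=0 C=18 D=11 ZF=1 PC=5
Step 6: PC=5 exec 'MOV B, D'. After: A=0 B=11 C=18 D=11 ZF=1 PC=6
Step 7: PC=6 exec 'JMP 3'. After: A=0 B=11 C=18 D=11 ZF=1 PC=3
Step 8: PC=3 exec 'ADD D, A'. After: A=0 B=11 C=18 D=11 ZF=0 PC=4
Step 9: PC=4 exec 'MUL B, B'. After: A=0 B=121 C=18 D=11 ZF=0 PC=5
Step 10: PC=5 exec 'MOV B, D'. After: A=0 B=11 C=18 D=11 ZF=0 PC=6
Step 11: PC=6 exec 'JMP 3'. After: A=0 B=11 C=18 D=11 ZF=0 PC=3
Step 12: PC=3 exec 'ADD D, A'. After: A=0 B=11 C=18 D=11 ZF=0 PC=4
State after step 12 equals state after step 8: the program is in a cycle of length 4 and will never halt.

Answer: no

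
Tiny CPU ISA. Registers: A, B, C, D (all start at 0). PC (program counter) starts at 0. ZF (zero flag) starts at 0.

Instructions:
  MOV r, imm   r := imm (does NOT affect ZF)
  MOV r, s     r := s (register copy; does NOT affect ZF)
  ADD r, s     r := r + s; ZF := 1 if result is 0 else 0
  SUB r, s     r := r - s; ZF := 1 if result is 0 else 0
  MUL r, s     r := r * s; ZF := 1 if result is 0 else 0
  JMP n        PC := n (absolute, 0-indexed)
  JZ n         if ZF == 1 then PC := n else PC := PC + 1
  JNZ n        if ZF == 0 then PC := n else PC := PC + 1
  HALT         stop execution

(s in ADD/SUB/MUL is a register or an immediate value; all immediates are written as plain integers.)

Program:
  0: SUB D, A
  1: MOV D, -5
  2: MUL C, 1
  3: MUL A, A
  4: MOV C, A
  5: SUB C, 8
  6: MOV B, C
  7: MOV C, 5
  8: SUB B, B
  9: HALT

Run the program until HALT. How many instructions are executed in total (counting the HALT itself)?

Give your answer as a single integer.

Answer: 10

Derivation:
Step 1: PC=0 exec 'SUB D, A'. After: A=0 B=0 C=0 D=0 ZF=1 PC=1
Step 2: PC=1 exec 'MOV D, -5'. After: A=0 B=0 C=0 D=-5 ZF=1 PC=2
Step 3: PC=2 exec 'MUL C, 1'. After: A=0 B=0 C=0 D=-5 ZF=1 PC=3
Step 4: PC=3 exec 'MUL A, A'. After: A=0 B=0 C=0 D=-5 ZF=1 PC=4
Step 5: PC=4 exec 'MOV C, A'. After: A=0 B=0 C=0 D=-5 ZF=1 PC=5
Step 6: PC=5 exec 'SUB C, 8'. After: A=0 B=0 C=-8 D=-5 ZF=0 PC=6
Step 7: PC=6 exec 'MOV B, C'. After: A=0 B=-8 C=-8 D=-5 ZF=0 PC=7
Step 8: PC=7 exec 'MOV C, 5'. After: A=0 B=-8 C=5 D=-5 ZF=0 PC=8
Step 9: PC=8 exec 'SUB B, B'. After: A=0 B=0 C=5 D=-5 ZF=1 PC=9
Step 10: PC=9 exec 'HALT'. After: A=0 B=0 C=5 D=-5 ZF=1 PC=9 HALTED
Total instructions executed: 10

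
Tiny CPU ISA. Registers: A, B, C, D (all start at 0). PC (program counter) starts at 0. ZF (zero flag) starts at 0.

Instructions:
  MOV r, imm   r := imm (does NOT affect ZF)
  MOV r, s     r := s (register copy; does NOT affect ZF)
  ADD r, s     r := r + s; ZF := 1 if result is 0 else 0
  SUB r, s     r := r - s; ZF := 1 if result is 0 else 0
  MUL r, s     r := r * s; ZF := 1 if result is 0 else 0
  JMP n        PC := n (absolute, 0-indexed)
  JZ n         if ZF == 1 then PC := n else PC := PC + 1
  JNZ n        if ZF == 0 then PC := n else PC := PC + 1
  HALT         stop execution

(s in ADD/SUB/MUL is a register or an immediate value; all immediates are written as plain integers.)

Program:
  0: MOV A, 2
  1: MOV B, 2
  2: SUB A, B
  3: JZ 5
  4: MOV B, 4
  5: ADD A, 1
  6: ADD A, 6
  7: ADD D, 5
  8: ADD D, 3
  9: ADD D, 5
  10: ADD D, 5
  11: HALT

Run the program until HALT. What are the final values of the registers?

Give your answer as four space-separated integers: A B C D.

Step 1: PC=0 exec 'MOV A, 2'. After: A=2 B=0 C=0 D=0 ZF=0 PC=1
Step 2: PC=1 exec 'MOV B, 2'. After: A=2 B=2 C=0 D=0 ZF=0 PC=2
Step 3: PC=2 exec 'SUB A, B'. After: A=0 B=2 C=0 D=0 ZF=1 PC=3
Step 4: PC=3 exec 'JZ 5'. After: A=0 B=2 C=0 D=0 ZF=1 PC=5
Step 5: PC=5 exec 'ADD A, 1'. After: A=1 B=2 C=0 D=0 ZF=0 PC=6
Step 6: PC=6 exec 'ADD A, 6'. After: A=7 B=2 C=0 D=0 ZF=0 PC=7
Step 7: PC=7 exec 'ADD D, 5'. After: A=7 B=2 C=0 D=5 ZF=0 PC=8
Step 8: PC=8 exec 'ADD D, 3'. After: A=7 B=2 C=0 D=8 ZF=0 PC=9
Step 9: PC=9 exec 'ADD D, 5'. After: A=7 B=2 C=0 D=13 ZF=0 PC=10
Step 10: PC=10 exec 'ADD D, 5'. After: A=7 B=2 C=0 D=18 ZF=0 PC=11
Step 11: PC=11 exec 'HALT'. After: A=7 B=2 C=0 D=18 ZF=0 PC=11 HALTED

Answer: 7 2 0 18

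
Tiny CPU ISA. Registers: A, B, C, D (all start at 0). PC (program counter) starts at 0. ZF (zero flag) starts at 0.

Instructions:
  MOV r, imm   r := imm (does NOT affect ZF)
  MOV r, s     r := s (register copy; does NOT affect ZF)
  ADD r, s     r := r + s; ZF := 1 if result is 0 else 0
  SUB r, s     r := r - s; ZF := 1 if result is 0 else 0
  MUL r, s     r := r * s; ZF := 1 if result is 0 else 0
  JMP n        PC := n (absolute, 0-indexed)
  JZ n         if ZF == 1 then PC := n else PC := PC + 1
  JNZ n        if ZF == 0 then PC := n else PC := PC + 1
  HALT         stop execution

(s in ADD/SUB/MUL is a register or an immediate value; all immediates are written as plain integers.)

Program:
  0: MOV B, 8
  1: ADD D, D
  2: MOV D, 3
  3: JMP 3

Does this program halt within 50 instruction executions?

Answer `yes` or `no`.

Answer: no

Derivation:
Step 1: PC=0 exec 'MOV B, 8'. After: A=0 B=8 C=0 D=0 ZF=0 PC=1
Step 2: PC=1 exec 'ADD D, D'. After: A=0 B=8 C=0 D=0 ZF=1 PC=2
Step 3: PC=2 exec 'MOV D, 3'. After: A=0 B=8 C=0 D=3 ZF=1 PC=3
Step 4: PC=3 exec 'JMP 3'. After: A=0 B=8 C=0 D=3 ZF=1 PC=3
State after step 4 equals state after step 3: the program is in a cycle of length 1 and will never halt.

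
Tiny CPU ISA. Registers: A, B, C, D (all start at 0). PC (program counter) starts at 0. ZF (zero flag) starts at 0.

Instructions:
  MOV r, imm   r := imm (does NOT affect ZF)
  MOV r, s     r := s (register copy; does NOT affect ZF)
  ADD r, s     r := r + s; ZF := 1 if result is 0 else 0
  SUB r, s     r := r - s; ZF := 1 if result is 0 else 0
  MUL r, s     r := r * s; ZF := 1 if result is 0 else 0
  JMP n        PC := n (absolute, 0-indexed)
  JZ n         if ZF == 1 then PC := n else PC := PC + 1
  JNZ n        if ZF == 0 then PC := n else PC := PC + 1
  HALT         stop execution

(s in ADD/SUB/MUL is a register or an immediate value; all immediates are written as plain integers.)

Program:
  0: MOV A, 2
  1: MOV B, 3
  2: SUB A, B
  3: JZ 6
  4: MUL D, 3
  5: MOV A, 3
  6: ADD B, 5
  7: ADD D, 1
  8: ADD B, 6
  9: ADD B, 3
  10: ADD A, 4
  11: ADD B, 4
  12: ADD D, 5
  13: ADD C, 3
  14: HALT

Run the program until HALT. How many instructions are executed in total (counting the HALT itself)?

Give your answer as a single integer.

Answer: 15

Derivation:
Step 1: PC=0 exec 'MOV A, 2'. After: A=2 B=0 C=0 D=0 ZF=0 PC=1
Step 2: PC=1 exec 'MOV B, 3'. After: A=2 B=3 C=0 D=0 ZF=0 PC=2
Step 3: PC=2 exec 'SUB A, B'. After: A=-1 B=3 C=0 D=0 ZF=0 PC=3
Step 4: PC=3 exec 'JZ 6'. After: A=-1 B=3 C=0 D=0 ZF=0 PC=4
Step 5: PC=4 exec 'MUL D, 3'. After: A=-1 B=3 C=0 D=0 ZF=1 PC=5
Step 6: PC=5 exec 'MOV A, 3'. After: A=3 B=3 C=0 D=0 ZF=1 PC=6
Step 7: PC=6 exec 'ADD B, 5'. After: A=3 B=8 C=0 D=0 ZF=0 PC=7
Step 8: PC=7 exec 'ADD D, 1'. After: A=3 B=8 C=0 D=1 ZF=0 PC=8
Step 9: PC=8 exec 'ADD B, 6'. After: A=3 B=14 C=0 D=1 ZF=0 PC=9
Step 10: PC=9 exec 'ADD B, 3'. After: A=3 B=17 C=0 D=1 ZF=0 PC=10
Step 11: PC=10 exec 'ADD A, 4'. After: A=7 B=17 C=0 D=1 ZF=0 PC=11
Step 12: PC=11 exec 'ADD B, 4'. After: A=7 B=21 C=0 D=1 ZF=0 PC=12
Step 13: PC=12 exec 'ADD D, 5'. After: A=7 B=21 C=0 D=6 ZF=0 PC=13
Step 14: PC=13 exec 'ADD C, 3'. After: A=7 B=21 C=3 D=6 ZF=0 PC=14
Step 15: PC=14 exec 'HALT'. After: A=7 B=21 C=3 D=6 ZF=0 PC=14 HALTED
Total instructions executed: 15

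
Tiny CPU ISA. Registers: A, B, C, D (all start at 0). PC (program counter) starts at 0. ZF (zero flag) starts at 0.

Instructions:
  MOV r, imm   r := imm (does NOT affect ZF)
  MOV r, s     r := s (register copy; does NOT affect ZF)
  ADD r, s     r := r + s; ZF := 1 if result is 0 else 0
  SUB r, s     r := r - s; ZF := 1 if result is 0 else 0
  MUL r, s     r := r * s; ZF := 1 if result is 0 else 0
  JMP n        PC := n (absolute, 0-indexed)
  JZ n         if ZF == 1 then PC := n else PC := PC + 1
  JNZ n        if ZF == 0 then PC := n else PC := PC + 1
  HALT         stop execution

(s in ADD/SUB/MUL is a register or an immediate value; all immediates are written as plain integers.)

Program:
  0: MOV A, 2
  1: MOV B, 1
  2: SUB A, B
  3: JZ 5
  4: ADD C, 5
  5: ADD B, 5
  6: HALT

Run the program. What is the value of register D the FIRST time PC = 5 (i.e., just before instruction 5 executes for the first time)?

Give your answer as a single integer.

Step 1: PC=0 exec 'MOV A, 2'. After: A=2 B=0 C=0 D=0 ZF=0 PC=1
Step 2: PC=1 exec 'MOV B, 1'. After: A=2 B=1 C=0 D=0 ZF=0 PC=2
Step 3: PC=2 exec 'SUB A, B'. After: A=1 B=1 C=0 D=0 ZF=0 PC=3
Step 4: PC=3 exec 'JZ 5'. After: A=1 B=1 C=0 D=0 ZF=0 PC=4
Step 5: PC=4 exec 'ADD C, 5'. After: A=1 B=1 C=5 D=0 ZF=0 PC=5
First time PC=5: D=0

0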